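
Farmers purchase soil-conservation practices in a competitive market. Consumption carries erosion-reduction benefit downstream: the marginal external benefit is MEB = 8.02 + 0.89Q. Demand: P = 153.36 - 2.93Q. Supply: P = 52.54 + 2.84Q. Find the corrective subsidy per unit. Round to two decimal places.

subsidy = 27.87 per unit

Social marginal benefit = demand + MEB = 161.38 - 2.04Q.
Set SMB = MC: 161.38 - 2.04Q = 52.54 + 2.84Q → Q* = 22.3033.
The Pigouvian subsidy equals MEB at Q*: 8.02 + 0.89×22.3033 = 27.8699.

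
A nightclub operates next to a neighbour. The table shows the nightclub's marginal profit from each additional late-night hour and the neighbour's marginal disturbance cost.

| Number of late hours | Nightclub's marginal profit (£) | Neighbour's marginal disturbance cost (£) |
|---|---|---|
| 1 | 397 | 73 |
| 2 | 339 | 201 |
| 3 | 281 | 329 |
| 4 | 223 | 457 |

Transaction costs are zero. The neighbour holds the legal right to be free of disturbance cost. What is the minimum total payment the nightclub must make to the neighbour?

Efficient level: marginal profit ≥ marginal disturbance cost through level 2, so k* = 2.
With the neighbour holding the right, the nightclub must at least compensate total damage at k*: 73 + 201 = 274.

£274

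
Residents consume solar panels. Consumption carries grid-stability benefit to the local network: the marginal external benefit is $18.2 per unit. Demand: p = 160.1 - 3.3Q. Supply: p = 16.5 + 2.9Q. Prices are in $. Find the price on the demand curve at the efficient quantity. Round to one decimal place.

Social marginal benefit = demand + MEB = 178.3 - 3.3Q.
Set SMB = MC: 178.3 - 3.3Q = 16.5 + 2.9Q → Q* = 26.0968.
Consumer price on the demand curve at Q*: 160.1 − 3.3×26.0968 = 73.9806.

P = $74.0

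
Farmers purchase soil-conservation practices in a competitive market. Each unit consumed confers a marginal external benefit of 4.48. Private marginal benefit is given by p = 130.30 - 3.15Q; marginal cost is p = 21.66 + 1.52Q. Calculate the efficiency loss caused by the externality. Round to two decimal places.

DWL = 2.15

Market equilibrium (private): 21.66 + 1.52Q = 130.30 - 3.15Q → Q_m = 23.2634.
Social marginal benefit = demand + MEB = 134.78 - 3.15Q.
Set SMB = MC: 134.78 - 3.15Q = 21.66 + 1.52Q → Q* = 24.2227.
Height of the DWL triangle at Q_m is SMB(Q_m) − MC(Q_m) = MEB(Q_m) = 4.4800.
DWL = ½ × 0.9593 × 4.4800 = 2.1488.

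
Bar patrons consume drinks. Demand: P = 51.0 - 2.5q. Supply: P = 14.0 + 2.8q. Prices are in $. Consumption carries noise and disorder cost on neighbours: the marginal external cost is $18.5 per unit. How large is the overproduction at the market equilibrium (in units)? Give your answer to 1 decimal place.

Market equilibrium (private): 14.0 + 2.8q = 51.0 - 2.5q → q_m = 6.9811.
Social marginal benefit = demand − MEC = 32.5 - 2.5q.
Set SMB = MC: 32.5 - 2.5q = 14.0 + 2.8q → q* = 3.4906.
Gap = |6.9811 − 3.4906| = 3.4905.

3.5 units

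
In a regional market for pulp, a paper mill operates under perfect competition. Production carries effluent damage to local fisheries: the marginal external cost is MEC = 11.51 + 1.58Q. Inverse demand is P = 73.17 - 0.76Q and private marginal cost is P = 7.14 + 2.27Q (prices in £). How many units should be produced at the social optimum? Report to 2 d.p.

Social marginal cost = private MC + MEC = 18.65 + 3.85Q.
Set SMC = demand: 18.65 + 3.85Q = 73.17 - 0.76Q → Q* = 11.8265.

Q* = 11.83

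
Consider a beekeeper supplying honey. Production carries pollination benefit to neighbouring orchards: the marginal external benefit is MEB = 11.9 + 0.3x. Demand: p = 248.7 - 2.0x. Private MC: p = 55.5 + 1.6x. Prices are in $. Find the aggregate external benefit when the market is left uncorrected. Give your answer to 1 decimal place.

$1070.7

Market equilibrium (private): 55.5 + 1.6x = 248.7 - 2.0x → x_m = 53.6667.
Total external benefit = ∫₀^{x_m} (11.9 + 0.3x) dx = 11.9×53.6667 + ½×0.3×53.6667² = 1070.6509.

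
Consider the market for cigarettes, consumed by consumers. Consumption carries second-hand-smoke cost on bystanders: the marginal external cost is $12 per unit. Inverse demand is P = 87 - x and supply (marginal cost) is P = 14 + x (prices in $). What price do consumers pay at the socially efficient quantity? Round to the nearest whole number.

P = $57

Social marginal benefit = demand − MEC = 75 - x.
Set SMB = MC: 75 - x = 14 + x → x* = 30.5000.
Consumer price on the demand curve at x*: 87 − 1×30.5000 = 56.5000.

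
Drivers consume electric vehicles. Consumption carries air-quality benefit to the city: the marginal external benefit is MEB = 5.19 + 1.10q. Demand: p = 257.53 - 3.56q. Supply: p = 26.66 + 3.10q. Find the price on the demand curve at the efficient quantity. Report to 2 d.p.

P = 106.38

Social marginal benefit = demand + MEB = 262.72 - 2.46q.
Set SMB = MC: 262.72 - 2.46q = 26.66 + 3.10q → q* = 42.4568.
Consumer price on the demand curve at q*: 257.53 − 3.56×42.4568 = 106.3838.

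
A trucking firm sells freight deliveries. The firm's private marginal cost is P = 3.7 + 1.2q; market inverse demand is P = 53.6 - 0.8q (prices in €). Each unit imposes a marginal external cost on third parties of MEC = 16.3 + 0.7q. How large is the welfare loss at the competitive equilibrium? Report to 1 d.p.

Market equilibrium (private): 3.7 + 1.2q = 53.6 - 0.8q → q_m = 24.9500.
Social marginal cost = private MC + MEC = 20.0 + 1.9q.
Set SMC = demand: 20.0 + 1.9q = 53.6 - 0.8q → q* = 12.4444.
Between q* and q_m the wedge SMC − demand runs linearly from 0 to MEC(q_m), so the loss is a triangle.
DWL = ½ × 12.5056 × 33.7650 = 211.1258.

DWL = €211.1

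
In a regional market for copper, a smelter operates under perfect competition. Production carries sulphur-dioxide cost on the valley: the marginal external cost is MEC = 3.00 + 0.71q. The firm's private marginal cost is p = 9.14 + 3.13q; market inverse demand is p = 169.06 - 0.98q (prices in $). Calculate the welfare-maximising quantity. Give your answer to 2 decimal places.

q* = 32.56

Social marginal cost = private MC + MEC = 12.14 + 3.84q.
Set SMC = demand: 12.14 + 3.84q = 169.06 - 0.98q → q* = 32.5560.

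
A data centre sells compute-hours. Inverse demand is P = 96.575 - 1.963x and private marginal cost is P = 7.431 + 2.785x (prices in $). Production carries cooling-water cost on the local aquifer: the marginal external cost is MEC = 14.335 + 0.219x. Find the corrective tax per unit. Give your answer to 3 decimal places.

tax = $17.633 per unit

Social marginal cost = private MC + MEC = 21.766 + 3.004x.
Set SMC = demand: 21.766 + 3.004x = 96.575 - 1.963x → x* = 15.0612.
The Pigouvian tax equals MEC at x*: 14.335 + 0.219×15.0612 = 17.6334.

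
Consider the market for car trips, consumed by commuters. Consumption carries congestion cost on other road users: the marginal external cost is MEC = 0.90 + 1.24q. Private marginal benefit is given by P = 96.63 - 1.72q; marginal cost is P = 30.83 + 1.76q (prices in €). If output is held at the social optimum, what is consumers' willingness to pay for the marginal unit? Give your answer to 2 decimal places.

P = €72.98

Social marginal benefit = demand − MEC = 95.73 - 2.96q.
Set SMB = MC: 95.73 - 2.96q = 30.83 + 1.76q → q* = 13.7500.
Consumer price on the demand curve at q*: 96.63 − 1.72×13.7500 = 72.9800.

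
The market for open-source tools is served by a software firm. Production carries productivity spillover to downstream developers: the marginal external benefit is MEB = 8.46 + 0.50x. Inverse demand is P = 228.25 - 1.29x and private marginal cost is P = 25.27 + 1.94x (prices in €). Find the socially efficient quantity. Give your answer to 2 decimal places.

x* = 77.45

Social marginal cost = private MC − MEB = 16.81 + 1.44x.
Set SMC = demand: 16.81 + 1.44x = 228.25 - 1.29x → x* = 77.4505.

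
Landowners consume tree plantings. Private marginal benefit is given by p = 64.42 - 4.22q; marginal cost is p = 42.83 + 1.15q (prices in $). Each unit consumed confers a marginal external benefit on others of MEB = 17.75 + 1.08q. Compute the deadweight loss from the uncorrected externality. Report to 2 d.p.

Market equilibrium (private): 42.83 + 1.15q = 64.42 - 4.22q → q_m = 4.0205.
Social marginal benefit = demand + MEB = 82.17 - 3.14q.
Set SMB = MC: 82.17 - 3.14q = 42.83 + 1.15q → q* = 9.1702.
Between q* and q_m the wedge SMB − MC runs linearly from 0 to MEB(q_m), so the loss is a triangle.
DWL = ½ × 5.1497 × 22.0921 = 56.8838.

DWL = $56.88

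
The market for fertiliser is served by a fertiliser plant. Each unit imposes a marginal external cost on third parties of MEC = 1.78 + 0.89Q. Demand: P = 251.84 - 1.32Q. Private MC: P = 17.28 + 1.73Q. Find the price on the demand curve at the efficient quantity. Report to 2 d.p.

P = 173.85

Social marginal cost = private MC + MEC = 19.06 + 2.62Q.
Set SMC = demand: 19.06 + 2.62Q = 251.84 - 1.32Q → Q* = 59.0812.
Consumer price on the demand curve at Q*: 251.84 − 1.32×59.0812 = 173.8528.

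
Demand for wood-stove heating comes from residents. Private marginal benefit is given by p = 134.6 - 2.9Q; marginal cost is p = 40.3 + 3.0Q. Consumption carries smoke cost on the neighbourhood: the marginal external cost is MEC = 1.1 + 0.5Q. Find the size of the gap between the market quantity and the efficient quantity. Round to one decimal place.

1.4 units

Market equilibrium (private): 40.3 + 3.0Q = 134.6 - 2.9Q → Q_m = 15.9831.
Social marginal benefit = demand − MEC = 133.5 - 3.4Q.
Set SMB = MC: 133.5 - 3.4Q = 40.3 + 3.0Q → Q* = 14.5625.
Gap = |15.9831 − 14.5625| = 1.4206.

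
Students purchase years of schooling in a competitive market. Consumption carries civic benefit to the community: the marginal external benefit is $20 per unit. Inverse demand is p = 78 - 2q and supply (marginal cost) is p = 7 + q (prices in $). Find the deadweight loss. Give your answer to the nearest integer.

Market equilibrium (private): 7 + q = 78 - 2q → q_m = 23.6667.
Social marginal benefit = demand + MEB = 98 - 2q.
Set SMB = MC: 98 - 2q = 7 + q → q* = 30.3333.
The welfare-loss triangle has base |q_m − q*| and height MEB(q_m) (the vertical gap between SMB and MC is zero at q* and MEB at q_m).
DWL = ½ × 6.6666 × 20.0000 = 66.6660.

DWL = $67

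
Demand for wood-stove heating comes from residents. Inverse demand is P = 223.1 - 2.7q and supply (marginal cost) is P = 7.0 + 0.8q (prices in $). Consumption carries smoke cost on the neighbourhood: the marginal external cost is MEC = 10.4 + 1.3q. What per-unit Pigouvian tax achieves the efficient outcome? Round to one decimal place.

Social marginal benefit = demand − MEC = 212.7 - 4.0q.
Set SMB = MC: 212.7 - 4.0q = 7.0 + 0.8q → q* = 42.8542.
The Pigouvian tax equals MEC at q*: 10.4 + 1.3×42.8542 = 66.1105.

tax = $66.1 per unit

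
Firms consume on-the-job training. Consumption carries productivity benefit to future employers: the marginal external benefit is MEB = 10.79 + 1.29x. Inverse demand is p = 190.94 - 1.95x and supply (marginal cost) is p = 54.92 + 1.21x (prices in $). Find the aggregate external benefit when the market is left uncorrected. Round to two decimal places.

Market equilibrium (private): 54.92 + 1.21x = 190.94 - 1.95x → x_m = 43.0443.
Total external benefit = ∫₀^{x_m} (10.79 + 1.29x) dx = 10.79×43.0443 + ½×1.29×43.0443² = 1659.5116.

$1659.51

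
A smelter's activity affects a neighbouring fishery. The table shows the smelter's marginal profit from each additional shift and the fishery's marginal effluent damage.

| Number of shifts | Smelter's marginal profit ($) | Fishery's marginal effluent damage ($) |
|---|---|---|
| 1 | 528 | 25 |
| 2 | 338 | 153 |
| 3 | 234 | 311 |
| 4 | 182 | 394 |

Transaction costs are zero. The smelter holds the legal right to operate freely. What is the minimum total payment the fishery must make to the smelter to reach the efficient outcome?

Left alone the smelter would choose level 4 (marginal profit stays positive).
Efficient level: k* = 2 (marginal profit ≥ marginal effluent damage through 2).
The fishery must at least cover the smelter's forgone profit from cutting 4→2: 234 + 182 = 416.

$416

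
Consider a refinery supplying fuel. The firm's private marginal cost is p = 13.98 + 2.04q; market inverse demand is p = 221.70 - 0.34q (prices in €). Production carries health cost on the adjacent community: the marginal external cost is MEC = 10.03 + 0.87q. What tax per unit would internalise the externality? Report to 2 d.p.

Social marginal cost = private MC + MEC = 24.01 + 2.91q.
Set SMC = demand: 24.01 + 2.91q = 221.70 - 0.34q → q* = 60.8277.
The Pigouvian tax equals MEC at q*: 10.03 + 0.87×60.8277 = 62.9501.

tax = €62.95 per unit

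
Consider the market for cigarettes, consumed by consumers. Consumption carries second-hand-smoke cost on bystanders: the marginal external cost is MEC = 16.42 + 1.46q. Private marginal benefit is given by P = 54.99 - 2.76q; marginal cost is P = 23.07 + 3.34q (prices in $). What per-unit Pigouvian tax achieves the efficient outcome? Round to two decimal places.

tax = $19.41 per unit

Social marginal benefit = demand − MEC = 38.57 - 4.22q.
Set SMB = MC: 38.57 - 4.22q = 23.07 + 3.34q → q* = 2.0503.
The Pigouvian tax equals MEC at q*: 16.42 + 1.46×2.0503 = 19.4134.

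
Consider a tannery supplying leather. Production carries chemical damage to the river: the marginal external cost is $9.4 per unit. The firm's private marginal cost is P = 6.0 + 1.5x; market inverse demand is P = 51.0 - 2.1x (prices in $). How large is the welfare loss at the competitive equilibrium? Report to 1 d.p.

DWL = $12.3

Market equilibrium (private): 6.0 + 1.5x = 51.0 - 2.1x → x_m = 12.5000.
Social marginal cost = private MC + MEC = 15.4 + 1.5x.
Set SMC = demand: 15.4 + 1.5x = 51.0 - 2.1x → x* = 9.8889.
The loss is the area between SMC and demand from x* to x_m; with linear curves that's a triangle of height MEC(x_m).
DWL = ½ × 2.6111 × 9.4000 = 12.2722.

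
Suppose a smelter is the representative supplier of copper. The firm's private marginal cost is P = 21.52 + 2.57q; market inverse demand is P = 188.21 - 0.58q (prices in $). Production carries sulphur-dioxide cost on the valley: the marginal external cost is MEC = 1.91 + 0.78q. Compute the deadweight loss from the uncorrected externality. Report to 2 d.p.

Market equilibrium (private): 21.52 + 2.57q = 188.21 - 0.58q → q_m = 52.9175.
Social marginal cost = private MC + MEC = 23.43 + 3.35q.
Set SMC = demand: 23.43 + 3.35q = 188.21 - 0.58q → q* = 41.9288.
Height of the DWL triangle at q_m is SMC(q_m) − demand(q_m) = MEC(q_m) = 43.1856.
DWL = ½ × 10.9887 × 43.1856 = 237.2768.

DWL = $237.28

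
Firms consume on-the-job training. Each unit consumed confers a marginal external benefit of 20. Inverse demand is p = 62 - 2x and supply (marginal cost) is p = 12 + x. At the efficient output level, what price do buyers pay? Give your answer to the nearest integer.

Social marginal benefit = demand + MEB = 82 - 2x.
Set SMB = MC: 82 - 2x = 12 + x → x* = 23.3333.
Consumer price on the demand curve at x*: 62 − 2×23.3333 = 15.3334.

P = 15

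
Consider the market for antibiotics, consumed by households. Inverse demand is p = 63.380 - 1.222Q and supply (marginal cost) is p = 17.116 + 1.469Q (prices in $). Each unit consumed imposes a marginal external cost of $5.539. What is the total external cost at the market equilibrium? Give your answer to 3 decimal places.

Market equilibrium (private): 17.116 + 1.469Q = 63.380 - 1.222Q → Q_m = 17.1921.
Total external cost = MEC × Q_m = 5.539 × 17.1921 = 95.2270.

$95.227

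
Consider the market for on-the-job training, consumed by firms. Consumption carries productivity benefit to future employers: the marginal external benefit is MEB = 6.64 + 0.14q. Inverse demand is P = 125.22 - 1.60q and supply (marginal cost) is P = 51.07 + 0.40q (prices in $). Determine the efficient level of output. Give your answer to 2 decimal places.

q* = 43.44

Social marginal benefit = demand + MEB = 131.86 - 1.46q.
Set SMB = MC: 131.86 - 1.46q = 51.07 + 0.40q → q* = 43.4355.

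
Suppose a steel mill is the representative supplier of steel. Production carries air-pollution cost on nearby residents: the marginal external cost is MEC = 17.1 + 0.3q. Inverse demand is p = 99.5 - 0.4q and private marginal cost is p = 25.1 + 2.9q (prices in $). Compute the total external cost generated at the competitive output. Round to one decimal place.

Market equilibrium (private): 25.1 + 2.9q = 99.5 - 0.4q → q_m = 22.5455.
Total external cost = ∫₀^{q_m} (17.1 + 0.3q) dq = 17.1×22.5455 + ½×0.3×22.5455² = 461.7730.

$461.8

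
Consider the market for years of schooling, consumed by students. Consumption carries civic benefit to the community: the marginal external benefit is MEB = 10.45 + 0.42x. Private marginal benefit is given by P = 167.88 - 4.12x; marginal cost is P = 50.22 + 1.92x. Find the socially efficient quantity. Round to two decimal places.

Social marginal benefit = demand + MEB = 178.33 - 3.70x.
Set SMB = MC: 178.33 - 3.70x = 50.22 + 1.92x → x* = 22.7954.

x* = 22.80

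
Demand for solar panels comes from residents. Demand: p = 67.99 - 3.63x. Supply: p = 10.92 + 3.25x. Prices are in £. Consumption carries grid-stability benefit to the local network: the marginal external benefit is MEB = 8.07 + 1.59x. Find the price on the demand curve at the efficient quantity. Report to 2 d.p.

P = £23.29

Social marginal benefit = demand + MEB = 76.06 - 2.04x.
Set SMB = MC: 76.06 - 2.04x = 10.92 + 3.25x → x* = 12.3138.
Consumer price on the demand curve at x*: 67.99 − 3.63×12.3138 = 23.2909.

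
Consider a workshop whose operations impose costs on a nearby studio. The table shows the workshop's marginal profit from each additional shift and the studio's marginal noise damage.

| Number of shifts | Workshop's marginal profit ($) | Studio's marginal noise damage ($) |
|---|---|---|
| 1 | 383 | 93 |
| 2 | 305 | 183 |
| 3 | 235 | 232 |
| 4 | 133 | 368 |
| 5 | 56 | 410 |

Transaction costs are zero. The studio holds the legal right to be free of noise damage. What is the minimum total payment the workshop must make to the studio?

$508

Efficient level: marginal profit ≥ marginal noise damage through level 3, so k* = 3.
With the studio holding the right, the workshop must at least compensate total damage at k*: 93 + 183 + 232 = 508.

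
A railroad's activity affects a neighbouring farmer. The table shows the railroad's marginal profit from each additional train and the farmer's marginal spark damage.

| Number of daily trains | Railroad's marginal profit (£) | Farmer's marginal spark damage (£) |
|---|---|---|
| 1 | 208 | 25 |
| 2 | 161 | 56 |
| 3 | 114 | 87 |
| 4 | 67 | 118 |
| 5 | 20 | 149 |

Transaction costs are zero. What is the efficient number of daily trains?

3

Bargaining reaches the level where marginal profit last exceeds marginal spark damage.
That holds through level 3 (114 ≥ 87) but not at 4 (67 < 118).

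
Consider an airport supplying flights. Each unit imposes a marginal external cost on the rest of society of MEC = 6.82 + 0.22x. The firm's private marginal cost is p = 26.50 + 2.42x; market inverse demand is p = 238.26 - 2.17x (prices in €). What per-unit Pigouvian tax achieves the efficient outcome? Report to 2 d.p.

Social marginal cost = private MC + MEC = 33.32 + 2.64x.
Set SMC = demand: 33.32 + 2.64x = 238.26 - 2.17x → x* = 42.6071.
The Pigouvian tax equals MEC at x*: 6.82 + 0.22×42.6071 = 16.1936.

tax = €16.19 per unit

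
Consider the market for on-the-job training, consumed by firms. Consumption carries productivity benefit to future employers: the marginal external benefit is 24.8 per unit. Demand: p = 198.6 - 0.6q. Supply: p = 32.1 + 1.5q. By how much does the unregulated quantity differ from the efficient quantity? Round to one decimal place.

11.8 units

Market equilibrium (private): 32.1 + 1.5q = 198.6 - 0.6q → q_m = 79.2857.
Social marginal benefit = demand + MEB = 223.4 - 0.6q.
Set SMB = MC: 223.4 - 0.6q = 32.1 + 1.5q → q* = 91.0952.
Gap = |79.2857 − 91.0952| = 11.8095.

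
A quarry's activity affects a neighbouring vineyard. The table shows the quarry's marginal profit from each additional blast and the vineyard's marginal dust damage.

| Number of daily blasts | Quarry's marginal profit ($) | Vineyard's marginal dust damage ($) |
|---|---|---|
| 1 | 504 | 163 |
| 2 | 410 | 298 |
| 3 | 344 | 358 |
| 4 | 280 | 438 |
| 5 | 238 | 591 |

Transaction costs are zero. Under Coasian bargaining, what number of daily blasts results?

2

Bargaining reaches the level where marginal profit last exceeds marginal dust damage.
That holds through level 2 (410 ≥ 298) but not at 3 (344 < 358).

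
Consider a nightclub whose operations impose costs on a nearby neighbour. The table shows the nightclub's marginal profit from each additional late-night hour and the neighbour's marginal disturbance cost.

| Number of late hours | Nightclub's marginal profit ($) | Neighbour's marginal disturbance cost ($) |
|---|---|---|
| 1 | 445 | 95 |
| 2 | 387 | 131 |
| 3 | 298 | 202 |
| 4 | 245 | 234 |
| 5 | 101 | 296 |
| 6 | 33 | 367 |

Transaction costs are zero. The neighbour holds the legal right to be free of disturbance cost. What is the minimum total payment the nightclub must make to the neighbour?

$662

Efficient level: marginal profit ≥ marginal disturbance cost through level 4, so k* = 4.
With the neighbour holding the right, the nightclub must at least compensate total damage at k*: 95 + 131 + 202 + 234 = 662.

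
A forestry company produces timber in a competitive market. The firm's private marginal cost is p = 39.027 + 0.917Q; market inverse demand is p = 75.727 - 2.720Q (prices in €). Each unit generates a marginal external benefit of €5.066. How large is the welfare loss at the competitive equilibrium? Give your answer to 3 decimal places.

Market equilibrium (private): 39.027 + 0.917Q = 75.727 - 2.720Q → Q_m = 10.0907.
Social marginal cost = private MC − MEB = 33.961 + 0.917Q.
Set SMC = demand: 33.961 + 0.917Q = 75.727 - 2.720Q → Q* = 11.4836.
Height of the DWL triangle at Q_m is demand(Q_m) − SMC(Q_m) = MEB(Q_m) = 5.0660.
DWL = ½ × 1.3929 × 5.0660 = 3.5282.

DWL = €3.528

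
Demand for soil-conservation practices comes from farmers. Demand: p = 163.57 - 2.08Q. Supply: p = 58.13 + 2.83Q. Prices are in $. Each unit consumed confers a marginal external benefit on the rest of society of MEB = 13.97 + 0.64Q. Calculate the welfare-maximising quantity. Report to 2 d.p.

Social marginal benefit = demand + MEB = 177.54 - 1.44Q.
Set SMB = MC: 177.54 - 1.44Q = 58.13 + 2.83Q → Q* = 27.9649.

Q* = 27.96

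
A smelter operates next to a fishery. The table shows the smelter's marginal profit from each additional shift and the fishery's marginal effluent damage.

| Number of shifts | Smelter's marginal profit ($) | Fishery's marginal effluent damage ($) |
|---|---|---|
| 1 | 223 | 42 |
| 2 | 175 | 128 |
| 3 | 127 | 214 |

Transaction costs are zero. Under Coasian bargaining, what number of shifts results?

2

Bargaining reaches the level where marginal profit last exceeds marginal effluent damage.
That holds through level 2 (175 ≥ 128) but not at 3 (127 < 214).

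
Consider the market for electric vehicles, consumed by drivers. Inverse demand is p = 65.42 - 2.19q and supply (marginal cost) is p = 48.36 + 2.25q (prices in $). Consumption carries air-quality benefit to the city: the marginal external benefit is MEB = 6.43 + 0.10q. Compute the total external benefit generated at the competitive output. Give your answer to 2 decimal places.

$25.44

Market equilibrium (private): 48.36 + 2.25q = 65.42 - 2.19q → q_m = 3.8423.
Total external benefit = ∫₀^{q_m} (6.43 + 0.10q) dq = 6.43×3.8423 + ½×0.10×3.8423² = 25.4442.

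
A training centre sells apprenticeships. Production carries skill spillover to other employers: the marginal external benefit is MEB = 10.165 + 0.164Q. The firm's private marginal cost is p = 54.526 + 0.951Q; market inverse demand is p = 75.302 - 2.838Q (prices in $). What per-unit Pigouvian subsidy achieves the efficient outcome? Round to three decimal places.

Social marginal cost = private MC − MEB = 44.361 + 0.787Q.
Set SMC = demand: 44.361 + 0.787Q = 75.302 - 2.838Q → Q* = 8.5354.
The Pigouvian subsidy equals MEB at Q*: 10.165 + 0.164×8.5354 = 11.5648.

subsidy = $11.565 per unit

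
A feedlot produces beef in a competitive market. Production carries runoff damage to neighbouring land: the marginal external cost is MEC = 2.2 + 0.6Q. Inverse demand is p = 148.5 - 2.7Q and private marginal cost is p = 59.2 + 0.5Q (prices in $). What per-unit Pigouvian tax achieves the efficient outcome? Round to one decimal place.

tax = $16.0 per unit

Social marginal cost = private MC + MEC = 61.4 + 1.1Q.
Set SMC = demand: 61.4 + 1.1Q = 148.5 - 2.7Q → Q* = 22.9211.
The Pigouvian tax equals MEC at Q*: 2.2 + 0.6×22.9211 = 15.9527.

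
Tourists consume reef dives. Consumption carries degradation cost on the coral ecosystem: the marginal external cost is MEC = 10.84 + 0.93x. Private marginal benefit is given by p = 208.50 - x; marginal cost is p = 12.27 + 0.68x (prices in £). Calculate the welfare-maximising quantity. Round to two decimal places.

x* = 71.03

Social marginal benefit = demand − MEC = 197.66 - 1.93x.
Set SMB = MC: 197.66 - 1.93x = 12.27 + 0.68x → x* = 71.0307.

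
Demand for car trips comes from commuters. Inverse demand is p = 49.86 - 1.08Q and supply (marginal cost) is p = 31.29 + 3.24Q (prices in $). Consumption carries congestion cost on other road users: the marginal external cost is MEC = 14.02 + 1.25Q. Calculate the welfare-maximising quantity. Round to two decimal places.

Q* = 0.82

Social marginal benefit = demand − MEC = 35.84 - 2.33Q.
Set SMB = MC: 35.84 - 2.33Q = 31.29 + 3.24Q → Q* = 0.8169.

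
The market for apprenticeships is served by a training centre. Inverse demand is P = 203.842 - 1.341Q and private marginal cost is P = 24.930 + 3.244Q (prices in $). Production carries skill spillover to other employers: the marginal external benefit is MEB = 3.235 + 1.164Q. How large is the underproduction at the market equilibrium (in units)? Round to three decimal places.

Market equilibrium (private): 24.930 + 3.244Q = 203.842 - 1.341Q → Q_m = 39.0212.
Social marginal cost = private MC − MEB = 21.695 + 2.080Q.
Set SMC = demand: 21.695 + 2.080Q = 203.842 - 1.341Q → Q* = 53.2438.
Gap = |39.0212 − 53.2438| = 14.2226.

14.223 units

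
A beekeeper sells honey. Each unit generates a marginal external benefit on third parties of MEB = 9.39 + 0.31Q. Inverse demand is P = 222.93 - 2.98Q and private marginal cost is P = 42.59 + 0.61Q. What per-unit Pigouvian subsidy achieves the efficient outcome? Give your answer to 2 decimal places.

subsidy = 27.32 per unit

Social marginal cost = private MC − MEB = 33.20 + 0.30Q.
Set SMC = demand: 33.20 + 0.30Q = 222.93 - 2.98Q → Q* = 57.8445.
The Pigouvian subsidy equals MEB at Q*: 9.39 + 0.31×57.8445 = 27.3218.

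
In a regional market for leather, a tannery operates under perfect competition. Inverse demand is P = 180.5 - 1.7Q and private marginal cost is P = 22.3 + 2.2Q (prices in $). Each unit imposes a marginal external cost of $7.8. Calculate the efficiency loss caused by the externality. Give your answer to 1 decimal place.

Market equilibrium (private): 22.3 + 2.2Q = 180.5 - 1.7Q → Q_m = 40.5641.
Social marginal cost = private MC + MEC = 30.1 + 2.2Q.
Set SMC = demand: 30.1 + 2.2Q = 180.5 - 1.7Q → Q* = 38.5641.
The loss is the area between SMC and demand from Q* to Q_m; with linear curves that's a triangle of height MEC(Q_m).
DWL = ½ × 2.0000 × 7.8000 = 7.8000.

DWL = $7.8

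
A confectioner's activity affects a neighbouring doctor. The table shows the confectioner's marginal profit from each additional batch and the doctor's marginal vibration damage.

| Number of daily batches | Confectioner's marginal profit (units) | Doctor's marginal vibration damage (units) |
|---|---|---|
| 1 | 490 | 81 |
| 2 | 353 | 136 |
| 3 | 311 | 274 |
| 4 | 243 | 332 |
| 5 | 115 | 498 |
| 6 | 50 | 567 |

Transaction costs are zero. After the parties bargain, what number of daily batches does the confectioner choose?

Bargaining reaches the level where marginal profit last exceeds marginal vibration damage.
That holds through level 3 (311 ≥ 274) but not at 4 (243 < 332).

3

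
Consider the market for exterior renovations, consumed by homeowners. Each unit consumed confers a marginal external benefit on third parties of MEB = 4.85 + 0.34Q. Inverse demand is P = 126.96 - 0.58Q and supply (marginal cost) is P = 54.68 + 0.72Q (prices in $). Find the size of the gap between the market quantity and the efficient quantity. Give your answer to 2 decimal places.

Market equilibrium (private): 54.68 + 0.72Q = 126.96 - 0.58Q → Q_m = 55.6000.
Social marginal benefit = demand + MEB = 131.81 - 0.24Q.
Set SMB = MC: 131.81 - 0.24Q = 54.68 + 0.72Q → Q* = 80.3438.
Gap = |55.6000 − 80.3438| = 24.7438.

24.74 units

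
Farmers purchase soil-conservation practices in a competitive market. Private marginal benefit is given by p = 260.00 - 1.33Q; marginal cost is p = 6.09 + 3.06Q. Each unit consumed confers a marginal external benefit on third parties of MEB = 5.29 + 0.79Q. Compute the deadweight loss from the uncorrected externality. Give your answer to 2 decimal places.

Market equilibrium (private): 6.09 + 3.06Q = 260.00 - 1.33Q → Q_m = 57.8383.
Social marginal benefit = demand + MEB = 265.29 - 0.54Q.
Set SMB = MC: 265.29 - 0.54Q = 6.09 + 3.06Q → Q* = 72.0000.
Height of the DWL triangle at Q_m is SMB(Q_m) − MC(Q_m) = MEB(Q_m) = 50.9822.
DWL = ½ × 14.1617 × 50.9822 = 360.9973.

DWL = 361.00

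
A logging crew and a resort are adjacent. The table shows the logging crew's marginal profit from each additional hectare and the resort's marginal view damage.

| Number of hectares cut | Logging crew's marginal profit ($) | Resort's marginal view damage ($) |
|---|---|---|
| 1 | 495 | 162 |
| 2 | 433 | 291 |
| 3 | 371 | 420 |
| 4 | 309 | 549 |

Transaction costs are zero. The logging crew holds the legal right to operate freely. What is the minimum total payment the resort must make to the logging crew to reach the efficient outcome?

$680

Left alone the logging crew would choose level 4 (marginal profit stays positive).
Efficient level: k* = 2 (marginal profit ≥ marginal view damage through 2).
The resort must at least cover the logging crew's forgone profit from cutting 4→2: 371 + 309 = 680.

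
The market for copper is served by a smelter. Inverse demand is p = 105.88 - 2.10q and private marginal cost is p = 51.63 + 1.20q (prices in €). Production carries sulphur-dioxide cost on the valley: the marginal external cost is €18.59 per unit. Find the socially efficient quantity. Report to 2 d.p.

Social marginal cost = private MC + MEC = 70.22 + 1.20q.
Set SMC = demand: 70.22 + 1.20q = 105.88 - 2.10q → q* = 10.8061.

q* = 10.81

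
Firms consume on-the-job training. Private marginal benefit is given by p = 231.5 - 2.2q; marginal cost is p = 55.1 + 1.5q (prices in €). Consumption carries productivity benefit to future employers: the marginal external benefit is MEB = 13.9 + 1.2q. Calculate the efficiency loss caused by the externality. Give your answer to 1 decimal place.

Market equilibrium (private): 55.1 + 1.5q = 231.5 - 2.2q → q_m = 47.6757.
Social marginal benefit = demand + MEB = 245.4 - q.
Set SMB = MC: 245.4 - q = 55.1 + 1.5q → q* = 76.1200.
The welfare-loss triangle has base |q_m − q*| and height MEB(q_m) (the vertical gap between SMB and MC is zero at q* and MEB at q_m).
DWL = ½ × 28.4443 × 71.1108 = 1011.3485.

DWL = €1011.3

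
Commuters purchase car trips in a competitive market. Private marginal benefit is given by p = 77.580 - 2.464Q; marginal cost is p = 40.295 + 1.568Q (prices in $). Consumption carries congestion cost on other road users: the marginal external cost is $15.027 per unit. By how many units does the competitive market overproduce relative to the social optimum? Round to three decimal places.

3.727 units

Market equilibrium (private): 40.295 + 1.568Q = 77.580 - 2.464Q → Q_m = 9.2473.
Social marginal benefit = demand − MEC = 62.553 - 2.464Q.
Set SMB = MC: 62.553 - 2.464Q = 40.295 + 1.568Q → Q* = 5.5203.
Gap = |9.2473 − 5.5203| = 3.7270.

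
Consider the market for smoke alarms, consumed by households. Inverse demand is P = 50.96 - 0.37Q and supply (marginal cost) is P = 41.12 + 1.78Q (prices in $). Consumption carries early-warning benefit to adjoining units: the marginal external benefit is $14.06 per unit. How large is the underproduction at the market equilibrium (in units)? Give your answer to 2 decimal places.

Market equilibrium (private): 41.12 + 1.78Q = 50.96 - 0.37Q → Q_m = 4.5767.
Social marginal benefit = demand + MEB = 65.02 - 0.37Q.
Set SMB = MC: 65.02 - 0.37Q = 41.12 + 1.78Q → Q* = 11.1163.
Gap = |4.5767 − 11.1163| = 6.5396.

6.54 units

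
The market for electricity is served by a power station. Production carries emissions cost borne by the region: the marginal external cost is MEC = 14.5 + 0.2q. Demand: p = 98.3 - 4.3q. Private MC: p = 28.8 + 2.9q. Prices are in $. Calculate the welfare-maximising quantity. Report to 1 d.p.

q* = 7.4

Social marginal cost = private MC + MEC = 43.3 + 3.1q.
Set SMC = demand: 43.3 + 3.1q = 98.3 - 4.3q → q* = 7.4324.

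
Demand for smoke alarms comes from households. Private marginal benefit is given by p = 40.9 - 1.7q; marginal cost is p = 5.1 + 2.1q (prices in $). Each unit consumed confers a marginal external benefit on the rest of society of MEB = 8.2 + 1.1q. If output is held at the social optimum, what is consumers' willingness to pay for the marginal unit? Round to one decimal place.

Social marginal benefit = demand + MEB = 49.1 - 0.6q.
Set SMB = MC: 49.1 - 0.6q = 5.1 + 2.1q → q* = 16.2963.
Consumer price on the demand curve at q*: 40.9 − 1.7×16.2963 = 13.1963.

P = $13.2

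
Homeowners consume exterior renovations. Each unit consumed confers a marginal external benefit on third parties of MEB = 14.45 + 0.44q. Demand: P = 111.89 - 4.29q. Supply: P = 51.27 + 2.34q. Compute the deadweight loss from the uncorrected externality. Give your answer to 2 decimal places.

DWL = 27.56

Market equilibrium (private): 51.27 + 2.34q = 111.89 - 4.29q → q_m = 9.1433.
Social marginal benefit = demand + MEB = 126.34 - 3.85q.
Set SMB = MC: 126.34 - 3.85q = 51.27 + 2.34q → q* = 12.1276.
Between q* and q_m the wedge SMB − MC runs linearly from 0 to MEB(q_m), so the loss is a triangle.
DWL = ½ × 2.9843 × 18.4730 = 27.5645.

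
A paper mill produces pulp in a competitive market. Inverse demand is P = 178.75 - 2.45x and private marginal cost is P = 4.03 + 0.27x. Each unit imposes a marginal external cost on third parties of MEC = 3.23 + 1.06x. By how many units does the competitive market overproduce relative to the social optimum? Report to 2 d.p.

18.87 units

Market equilibrium (private): 4.03 + 0.27x = 178.75 - 2.45x → x_m = 64.2353.
Social marginal cost = private MC + MEC = 7.26 + 1.33x.
Set SMC = demand: 7.26 + 1.33x = 178.75 - 2.45x → x* = 45.3677.
Gap = |64.2353 − 45.3677| = 18.8676.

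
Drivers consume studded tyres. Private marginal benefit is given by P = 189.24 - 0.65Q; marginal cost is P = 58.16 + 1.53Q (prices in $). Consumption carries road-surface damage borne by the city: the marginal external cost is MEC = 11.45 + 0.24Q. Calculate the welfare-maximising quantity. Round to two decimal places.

Social marginal benefit = demand − MEC = 177.79 - 0.89Q.
Set SMB = MC: 177.79 - 0.89Q = 58.16 + 1.53Q → Q* = 49.4339.

Q* = 49.43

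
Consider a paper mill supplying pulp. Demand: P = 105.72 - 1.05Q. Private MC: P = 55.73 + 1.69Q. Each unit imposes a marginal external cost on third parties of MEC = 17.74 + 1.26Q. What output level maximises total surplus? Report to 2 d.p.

Social marginal cost = private MC + MEC = 73.47 + 2.95Q.
Set SMC = demand: 73.47 + 2.95Q = 105.72 - 1.05Q → Q* = 8.0625.

Q* = 8.06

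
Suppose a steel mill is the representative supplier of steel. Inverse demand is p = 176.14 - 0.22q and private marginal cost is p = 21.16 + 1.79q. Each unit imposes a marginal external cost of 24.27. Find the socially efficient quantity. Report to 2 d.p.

q* = 65.03

Social marginal cost = private MC + MEC = 45.43 + 1.79q.
Set SMC = demand: 45.43 + 1.79q = 176.14 - 0.22q → q* = 65.0299.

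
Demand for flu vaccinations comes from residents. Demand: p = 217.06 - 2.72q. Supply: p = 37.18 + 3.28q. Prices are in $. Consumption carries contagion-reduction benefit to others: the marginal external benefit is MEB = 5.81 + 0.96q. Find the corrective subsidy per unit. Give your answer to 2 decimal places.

Social marginal benefit = demand + MEB = 222.87 - 1.76q.
Set SMB = MC: 222.87 - 1.76q = 37.18 + 3.28q → q* = 36.8433.
The Pigouvian subsidy equals MEB at q*: 5.81 + 0.96×36.8433 = 41.1796.

subsidy = $41.18 per unit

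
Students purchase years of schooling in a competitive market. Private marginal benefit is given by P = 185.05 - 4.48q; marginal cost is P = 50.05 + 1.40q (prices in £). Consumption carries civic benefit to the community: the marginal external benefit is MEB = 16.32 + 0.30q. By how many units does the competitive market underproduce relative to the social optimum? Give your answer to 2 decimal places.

4.16 units

Market equilibrium (private): 50.05 + 1.40q = 185.05 - 4.48q → q_m = 22.9592.
Social marginal benefit = demand + MEB = 201.37 - 4.18q.
Set SMB = MC: 201.37 - 4.18q = 50.05 + 1.40q → q* = 27.1183.
Gap = |22.9592 − 27.1183| = 4.1591.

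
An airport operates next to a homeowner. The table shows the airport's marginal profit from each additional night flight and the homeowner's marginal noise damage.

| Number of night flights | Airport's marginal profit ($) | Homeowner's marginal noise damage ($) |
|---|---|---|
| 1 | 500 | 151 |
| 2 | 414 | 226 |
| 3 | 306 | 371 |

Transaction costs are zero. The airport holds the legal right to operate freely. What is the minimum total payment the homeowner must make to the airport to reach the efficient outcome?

Left alone the airport would choose level 3 (marginal profit stays positive).
Efficient level: k* = 2 (marginal profit ≥ marginal noise damage through 2).
The homeowner must at least cover the airport's forgone profit from cutting 3→2: 306 = 306.

$306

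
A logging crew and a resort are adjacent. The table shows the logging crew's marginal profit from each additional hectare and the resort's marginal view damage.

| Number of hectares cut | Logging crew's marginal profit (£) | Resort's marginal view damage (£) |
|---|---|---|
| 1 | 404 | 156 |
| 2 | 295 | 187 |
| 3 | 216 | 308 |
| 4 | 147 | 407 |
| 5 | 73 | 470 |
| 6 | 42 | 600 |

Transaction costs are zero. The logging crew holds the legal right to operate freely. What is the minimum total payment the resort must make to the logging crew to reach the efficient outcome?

£478

Left alone the logging crew would choose level 6 (marginal profit stays positive).
Efficient level: k* = 2 (marginal profit ≥ marginal view damage through 2).
The resort must at least cover the logging crew's forgone profit from cutting 6→2: 216 + 147 + 73 + 42 = 478.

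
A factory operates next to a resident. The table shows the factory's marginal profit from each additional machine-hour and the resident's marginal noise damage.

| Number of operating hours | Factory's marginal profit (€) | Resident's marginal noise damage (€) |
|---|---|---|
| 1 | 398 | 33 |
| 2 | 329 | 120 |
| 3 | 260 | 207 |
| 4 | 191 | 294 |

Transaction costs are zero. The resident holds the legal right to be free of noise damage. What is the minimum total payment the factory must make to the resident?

Efficient level: marginal profit ≥ marginal noise damage through level 3, so k* = 3.
With the resident holding the right, the factory must at least compensate total damage at k*: 33 + 120 + 207 = 360.

€360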